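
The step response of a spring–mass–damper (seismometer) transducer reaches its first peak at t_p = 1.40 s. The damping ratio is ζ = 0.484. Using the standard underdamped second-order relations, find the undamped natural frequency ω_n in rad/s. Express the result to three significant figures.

ω_n ≈ 2.56 rad/s

Peak time t_p = π/ω_d, so ω_d = π/t_p = π/1.40 = 2.24 rad/s.
ω_n = ω_d/√(1−ζ²) = 2.24/√0.766 = 2.56 rad/s.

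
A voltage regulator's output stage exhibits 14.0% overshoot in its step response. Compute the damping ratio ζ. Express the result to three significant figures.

ζ ≈ 0.531

From %OS = 100·exp(−πζ/√(1−ζ²)), invert to get ζ = −ln(OS)/√(π² + ln²(OS)) with OS = 0.140.
−ln 0.140 = 1.966, so ζ = 1.966/√(π² + 3.866) = 0.531.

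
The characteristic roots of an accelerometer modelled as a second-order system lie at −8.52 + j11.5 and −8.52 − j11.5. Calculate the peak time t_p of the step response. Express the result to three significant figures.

t_p ≈ 0.273 s

t_p = π/ω_d with ω_d = 11.5 (the imaginary part), so t_p = 0.273 s.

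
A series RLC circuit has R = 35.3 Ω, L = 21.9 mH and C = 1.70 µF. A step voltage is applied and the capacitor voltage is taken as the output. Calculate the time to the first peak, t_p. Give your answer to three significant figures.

t_p ≈ 0.000614 s

For a series RLC circuit (capacitor voltage as output), ω_n = 1/√(LC) = 1/√(21.9 mH · 1.70 µF) = 5180 rad/s.
ζ = (R/2)·√(C/L) = (35.3/2)·√(1.70 µF/21.9 mH) = 0.156.
The damped frequency ω_d = ω_n√(1−ζ²) = 5120 rad/s. t_p = π/ω_d = 0.000614 s.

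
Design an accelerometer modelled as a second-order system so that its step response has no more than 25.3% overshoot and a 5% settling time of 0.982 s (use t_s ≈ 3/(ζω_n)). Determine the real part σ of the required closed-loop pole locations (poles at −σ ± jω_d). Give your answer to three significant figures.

σ ≈ 3.05

The settling-time spec alone fixes σ = ζω_n = 3/t_s = 3/0.982 = 3.05.
(Overshoot then fixes ζ = 0.401 and hence ω_d = σ·√(1−ζ²)/ζ = 6.98 rad/s.)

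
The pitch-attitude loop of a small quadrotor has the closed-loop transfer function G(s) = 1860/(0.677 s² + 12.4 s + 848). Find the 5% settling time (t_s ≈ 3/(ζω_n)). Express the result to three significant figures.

t_s ≈ 0.328 s

Dividing through by 0.677: denominator becomes s² + 18.32 s + 1253.
So ω_n = √1253 = 35.4 rad/s and ζ = 18.32/(2·35.4) = 0.259.
t_s ≈ 3/(ζω_n) = 0.328 s.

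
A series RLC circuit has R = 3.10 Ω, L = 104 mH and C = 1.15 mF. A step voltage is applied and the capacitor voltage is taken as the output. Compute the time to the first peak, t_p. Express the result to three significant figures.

For a series RLC circuit (capacitor voltage as output), ω_n = 1/√(LC) = 1/√(104 mH · 1.15 mF) = 91.4 rad/s.
ζ = (R/2)·√(C/L) = (3.10/2)·√(1.15 mF/104 mH) = 0.163.
ω_d = ω_n√(1−ζ²) = 90.2 rad/s. t_p = π/ω_d = 0.0348 s.

t_p ≈ 0.0348 s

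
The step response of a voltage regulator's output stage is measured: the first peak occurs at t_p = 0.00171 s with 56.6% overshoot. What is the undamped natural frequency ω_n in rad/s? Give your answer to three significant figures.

ω_n ≈ 1870 rad/s

The overshoot fixes ζ = −ln(OS)/√(π²+ln²(OS)) = 0.178.
t_p = π/ω_d ⇒ ω_d = 1840 rad/s; then ω_n = ω_d/√(1−ζ²) = 1870 rad/s.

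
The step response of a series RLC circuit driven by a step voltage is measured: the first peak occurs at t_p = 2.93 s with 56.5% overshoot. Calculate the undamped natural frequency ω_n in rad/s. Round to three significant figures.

ω_n ≈ 1.09 rad/s

From the overshoot, ζ = −ln(OS)/√(π²+ln²(OS)) = 0.179.
t_p = π/ω_d ⇒ ω_d = 1.07 rad/s; then ω_n = ω_d/√(1−ζ²) = 1.09 rad/s.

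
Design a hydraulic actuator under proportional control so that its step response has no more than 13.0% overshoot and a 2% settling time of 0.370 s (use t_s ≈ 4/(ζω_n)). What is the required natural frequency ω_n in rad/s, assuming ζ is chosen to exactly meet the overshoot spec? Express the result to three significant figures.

ω_n ≈ 19.8 rad/s

From %OS = 100·exp(−πζ/√(1−ζ²)), invert to get ζ = −ln(OS)/√(π² + ln²(OS)) with OS = 0.130.
−ln 0.130 = 2.040, so ζ = 2.040/√(π² + 4.163) = 0.545.
From t_s ≈ 4/(ζω_n): ω_n = 4/(ζ·t_s) = 4/(0.545·0.370) = 19.8 rad/s.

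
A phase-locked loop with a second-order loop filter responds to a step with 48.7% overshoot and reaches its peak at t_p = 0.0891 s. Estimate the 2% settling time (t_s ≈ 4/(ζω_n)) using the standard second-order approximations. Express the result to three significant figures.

The overshoot fixes ζ = −ln(OS)/√(π²+ln²(OS)) = 0.223.
t_p = π/ω_d ⇒ ω_d = 35.3 rad/s; then ω_n = ω_d/√(1−ζ²) = 36.2 rad/s.
t_s ≈ 4/(ζω_n) = 4/(0.223·36.2) = 0.495 s.

t_s ≈ 0.495 s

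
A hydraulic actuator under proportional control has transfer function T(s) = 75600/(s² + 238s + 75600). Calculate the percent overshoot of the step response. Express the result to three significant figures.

Comparing the denominator to s² + 2ζω_n s + ω_n²: ω_n = √75600 = 275 rad/s, and 2ζω_n = 238 so ζ = 238/(2·275) = 0.433.
%OS = 100 e^{−πζ/√(1−ζ²)} with ζ = 0.433 gives 22.1%.

%OS ≈ 22.1%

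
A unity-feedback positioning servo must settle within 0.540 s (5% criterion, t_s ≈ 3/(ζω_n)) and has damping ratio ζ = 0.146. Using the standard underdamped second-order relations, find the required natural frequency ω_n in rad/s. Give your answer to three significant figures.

Rearranging t_s ≈ 3/(ζω_n) gives ω_n = 3/(ζ·t_s) = 3/(0.146 × 0.540) = 38.1 rad/s.

ω_n ≈ 38.1 rad/s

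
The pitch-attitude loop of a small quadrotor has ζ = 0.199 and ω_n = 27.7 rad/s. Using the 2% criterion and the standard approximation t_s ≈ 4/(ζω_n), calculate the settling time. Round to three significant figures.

t_s ≈ 0.726 s

t_s ≈ 4/(ζω_n) = 4/(0.199 × 27.7) = 0.726 s.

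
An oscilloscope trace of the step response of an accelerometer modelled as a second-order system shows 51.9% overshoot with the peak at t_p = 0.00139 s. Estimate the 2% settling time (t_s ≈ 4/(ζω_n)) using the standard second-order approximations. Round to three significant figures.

The overshoot fixes ζ = −ln(OS)/√(π²+ln²(OS)) = 0.204.
t_p = π/ω_d ⇒ ω_d = 2260 rad/s; then ω_n = ω_d/√(1−ζ²) = 2310 rad/s.
t_s ≈ 4/(ζω_n) = 4/(0.204·2310) = 0.00848 s.

t_s ≈ 0.00848 s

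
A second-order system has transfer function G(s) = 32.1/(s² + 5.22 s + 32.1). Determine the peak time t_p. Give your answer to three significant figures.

t_p ≈ 0.625 s

Comparing the denominator to s² + 2ζω_n s + ω_n²: ω_n = √32.1 = 5.67 rad/s, and 2ζω_n = 5.22 so ζ = 5.22/(2·5.67) = 0.461.
ω_d = 5.67·√(1 − 0.461²) = 5.03 rad/s. Then t_p = π/ω_d = 0.625 s.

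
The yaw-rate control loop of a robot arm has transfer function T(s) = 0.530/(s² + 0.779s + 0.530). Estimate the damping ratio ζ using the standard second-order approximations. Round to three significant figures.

Comparing the denominator to s² + 2ζω_n s + ω_n²: ω_n = √0.530 = 0.728 rad/s, and 2ζω_n = 0.779 so ζ = 0.779/(2·0.728) = 0.535.

ζ ≈ 0.535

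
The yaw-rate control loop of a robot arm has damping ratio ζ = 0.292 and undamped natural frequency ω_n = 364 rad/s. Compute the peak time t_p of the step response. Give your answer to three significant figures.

t_p ≈ 0.00902 s

The damped frequency is ω_d = ω_n√(1−ζ²) = 364·√(1−0.0853) = 348 rad/s.
Peak time t_p = π/ω_d = π/348 = 0.00902 s.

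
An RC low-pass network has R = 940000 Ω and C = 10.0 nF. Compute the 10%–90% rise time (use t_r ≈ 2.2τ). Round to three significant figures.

τ = RC = 940000 × 10.0 nF = 0.00940 s.
t_r ≈ 2.2τ = 0.0207 s.

t_r ≈ 0.0207 s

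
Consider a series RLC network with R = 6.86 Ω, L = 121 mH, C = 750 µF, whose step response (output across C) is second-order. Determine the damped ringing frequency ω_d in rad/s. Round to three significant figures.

For a series RLC circuit (capacitor voltage as output), ω_n = 1/√(LC) = 1/√(121 mH · 750 µF) = 105 rad/s.
ζ = (R/2)·√(C/L) = (6.86/2)·√(750 µF/121 mH) = 0.270.
ω_d = 105·√(1 − 0.270²) = 101 rad/s.

ω_d ≈ 101 rad/s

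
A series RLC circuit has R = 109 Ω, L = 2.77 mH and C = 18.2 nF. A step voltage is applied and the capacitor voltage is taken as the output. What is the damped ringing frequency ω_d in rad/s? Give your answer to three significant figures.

ω_d ≈ 139000 rad/s

For a series RLC circuit (capacitor voltage as output), ω_n = 1/√(LC) = 1/√(2.77 mH · 18.2 nF) = 141000 rad/s.
ζ = (R/2)·√(C/L) = (109/2)·√(18.2 nF/2.77 mH) = 0.140.
ω_d = ω_n√(1−ζ²) = 139000 rad/s.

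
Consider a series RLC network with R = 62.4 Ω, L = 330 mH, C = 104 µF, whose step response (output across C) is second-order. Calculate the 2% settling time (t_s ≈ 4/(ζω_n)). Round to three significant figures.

t_s ≈ 0.0423 s

For a series RLC circuit (capacitor voltage as output), ω_n = 1/√(LC) = 1/√(330 mH · 104 µF) = 171 rad/s.
ζ = (R/2)·√(C/L) = (62.4/2)·√(104 µF/330 mH) = 0.554.
t_s ≈ 4/(ζω_n) = 0.0423 s.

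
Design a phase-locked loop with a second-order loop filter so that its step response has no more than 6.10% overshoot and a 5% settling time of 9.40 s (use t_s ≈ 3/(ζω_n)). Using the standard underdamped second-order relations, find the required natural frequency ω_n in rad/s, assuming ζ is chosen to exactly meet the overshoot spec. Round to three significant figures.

ω_n ≈ 0.480 rad/s

Inverting the overshoot relation: ζ = |ln 0.0610|/√(π² + ln²0.0610) = 0.665.
Then ω_n = 3/(ζ t_s) = 3/(0.665 × 9.40) = 0.480 rad/s.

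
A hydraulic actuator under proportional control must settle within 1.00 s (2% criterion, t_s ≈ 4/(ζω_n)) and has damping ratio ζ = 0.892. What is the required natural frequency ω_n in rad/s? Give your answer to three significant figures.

ω_n ≈ 4.48 rad/s

Rearranging t_s ≈ 4/(ζω_n) gives ω_n = 4/(ζ·t_s) = 4/(0.892 × 1.00) = 4.48 rad/s.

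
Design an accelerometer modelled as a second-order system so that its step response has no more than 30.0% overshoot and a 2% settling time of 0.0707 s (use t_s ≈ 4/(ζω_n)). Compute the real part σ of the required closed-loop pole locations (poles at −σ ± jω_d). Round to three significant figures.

σ ≈ 56.6

The settling-time spec alone fixes σ = ζω_n = 4/t_s = 4/0.0707 = 56.6.
(Overshoot then fixes ζ = 0.358 and hence ω_d = σ·√(1−ζ²)/ζ = 148 rad/s.)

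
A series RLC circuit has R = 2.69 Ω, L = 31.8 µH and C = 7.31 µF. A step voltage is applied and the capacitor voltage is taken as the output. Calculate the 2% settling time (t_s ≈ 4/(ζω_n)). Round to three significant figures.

t_s ≈ 0.0000946 s

For a series RLC circuit (capacitor voltage as output), ω_n = 1/√(LC) = 1/√(31.8 µH · 7.31 µF) = 65600 rad/s.
ζ = (R/2)·√(C/L) = (2.69/2)·√(7.31 µF/31.8 µH) = 0.645.
t_s ≈ 4/(ζω_n) = 0.0000946 s.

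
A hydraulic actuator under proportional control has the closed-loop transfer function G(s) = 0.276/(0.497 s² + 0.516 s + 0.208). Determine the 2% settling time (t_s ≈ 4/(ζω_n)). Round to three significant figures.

t_s ≈ 7.71 s

Dividing through by 0.497: denominator becomes s² + 1.038 s + 0.4185.
So ω_n = √0.4185 = 0.647 rad/s and ζ = 1.038/(2·0.647) = 0.802.
t_s ≈ 4/(ζω_n) = 7.71 s.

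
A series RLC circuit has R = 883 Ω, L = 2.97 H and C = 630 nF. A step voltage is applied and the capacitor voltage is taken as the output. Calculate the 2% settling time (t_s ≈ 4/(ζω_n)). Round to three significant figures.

t_s ≈ 0.0269 s

For a series RLC circuit (capacitor voltage as output), ω_n = 1/√(LC) = 1/√(2.97 H · 630 nF) = 731 rad/s.
ζ = (R/2)·√(C/L) = (883/2)·√(630 nF/2.97 H) = 0.203.
t_s ≈ 4/(ζω_n) = 0.0269 s.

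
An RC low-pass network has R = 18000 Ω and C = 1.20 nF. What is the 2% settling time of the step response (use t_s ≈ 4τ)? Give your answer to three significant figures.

τ = RC = 18000 × 1.20 nF = 0.0000216 s.
t_s ≈ 4τ = 0.0000864 s.

t_s ≈ 0.0000864 s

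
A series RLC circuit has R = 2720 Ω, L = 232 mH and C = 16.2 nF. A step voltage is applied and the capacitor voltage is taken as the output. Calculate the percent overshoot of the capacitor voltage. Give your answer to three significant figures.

%OS ≈ 29.8%

For a series RLC circuit (capacitor voltage as output), ω_n = 1/√(LC) = 1/√(232 mH · 16.2 nF) = 16300 rad/s.
ζ = (R/2)·√(C/L) = (2720/2)·√(16.2 nF/232 mH) = 0.359.
%OS = 100·exp(−πζ/√(1−ζ²)) = 29.8%.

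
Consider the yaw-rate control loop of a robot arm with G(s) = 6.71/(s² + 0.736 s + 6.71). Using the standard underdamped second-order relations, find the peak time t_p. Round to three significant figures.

Matching coefficients with s² + 2ζω_n s + ω_n² gives ω_n² = 6.71 ⇒ ω_n = 2.59 rad/s, and ζ = 0.736/(2ω_n) = 0.142.
ω_d = ω_n√(1−ζ²) = 2.56 rad/s. Then t_p = π/ω_d = 1.23 s.

t_p ≈ 1.23 s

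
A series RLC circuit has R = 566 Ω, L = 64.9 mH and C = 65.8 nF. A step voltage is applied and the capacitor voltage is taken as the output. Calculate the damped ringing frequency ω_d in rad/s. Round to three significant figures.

ω_d ≈ 14700 rad/s

For a series RLC circuit (capacitor voltage as output), ω_n = 1/√(LC) = 1/√(64.9 mH · 65.8 nF) = 15300 rad/s.
ζ = (R/2)·√(C/L) = (566/2)·√(65.8 nF/64.9 mH) = 0.285.
ω_d = 15300·√(1 − 0.285²) = 14700 rad/s.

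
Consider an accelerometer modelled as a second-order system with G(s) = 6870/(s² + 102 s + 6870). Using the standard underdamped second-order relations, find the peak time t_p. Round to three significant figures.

Comparing the denominator to s² + 2ζω_n s + ω_n²: ω_n = √6870 = 82.9 rad/s, and 2ζω_n = 102 so ζ = 102/(2·82.9) = 0.615.
ω_d = 82.9·√(1 − 0.615²) = 65.3 rad/s. Then t_p = π/ω_d = 0.0481 s.

t_p ≈ 0.0481 s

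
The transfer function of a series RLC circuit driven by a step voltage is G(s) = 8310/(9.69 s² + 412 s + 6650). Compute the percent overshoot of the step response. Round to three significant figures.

Dividing through by 9.69: denominator becomes s² + 42.52 s + 686.3.
So ω_n = √686.3 = 26.2 rad/s and ζ = 42.52/(2·26.2) = 0.812.
Overshoot: exp(−π·0.812/√(1−0.812²)) = 0.0127, i.e. 1.27%.

%OS ≈ 1.27%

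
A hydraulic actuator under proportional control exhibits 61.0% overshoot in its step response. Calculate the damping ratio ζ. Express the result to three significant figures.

From %OS = 100·exp(−πζ/√(1−ζ²)), invert to get ζ = −ln(OS)/√(π² + ln²(OS)) with OS = 0.610.
−ln 0.610 = 0.4943, so ζ = 0.4943/√(π² + 0.2443) = 0.155.

ζ ≈ 0.155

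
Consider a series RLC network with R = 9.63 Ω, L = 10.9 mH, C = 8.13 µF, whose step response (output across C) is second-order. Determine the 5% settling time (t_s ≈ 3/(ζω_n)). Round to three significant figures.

t_s ≈ 0.00679 s

For a series RLC circuit (capacitor voltage as output), ω_n = 1/√(LC) = 1/√(10.9 mH · 8.13 µF) = 3360 rad/s.
ζ = (R/2)·√(C/L) = (9.63/2)·√(8.13 µF/10.9 mH) = 0.132.
t_s ≈ 3/(ζω_n) = 0.00679 s.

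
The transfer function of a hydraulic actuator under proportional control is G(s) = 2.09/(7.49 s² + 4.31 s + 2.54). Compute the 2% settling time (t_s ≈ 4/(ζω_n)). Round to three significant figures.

Dividing through by 7.49: denominator becomes s² + 0.5754 s + 0.3391.
So ω_n = √0.3391 = 0.582 rad/s and ζ = 0.5754/(2·0.582) = 0.494.
t_s ≈ 4/(ζω_n) = 13.9 s.

t_s ≈ 13.9 s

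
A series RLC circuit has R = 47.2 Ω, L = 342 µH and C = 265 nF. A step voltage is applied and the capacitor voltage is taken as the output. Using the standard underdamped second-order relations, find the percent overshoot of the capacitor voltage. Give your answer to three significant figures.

For a series RLC circuit (capacitor voltage as output), ω_n = 1/√(LC) = 1/√(342 µH · 265 nF) = 105000 rad/s.
ζ = (R/2)·√(C/L) = (47.2/2)·√(265 nF/342 µH) = 0.657.
%OS = 100 e^{−πζ/√(1−ζ²)} with ζ = 0.657 gives 6.47%.

%OS ≈ 6.47%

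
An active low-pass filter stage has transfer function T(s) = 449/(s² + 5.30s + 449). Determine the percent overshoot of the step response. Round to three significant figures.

ω_n = √449 = 21.2 rad/s; ζ = 5.30/(2·21.2) = 0.125.
%OS = 100·exp(−πζ/√(1−ζ²)) = 67.3%.

%OS ≈ 67.3%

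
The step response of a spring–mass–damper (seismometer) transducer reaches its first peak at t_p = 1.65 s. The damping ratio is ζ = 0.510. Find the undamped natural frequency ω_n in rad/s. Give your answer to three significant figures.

Peak time t_p = π/ω_d, so ω_d = π/t_p = π/1.65 = 1.90 rad/s.
ω_n = ω_d/√(1−ζ²) = 1.90/√0.740 = 2.21 rad/s.

ω_n ≈ 2.21 rad/s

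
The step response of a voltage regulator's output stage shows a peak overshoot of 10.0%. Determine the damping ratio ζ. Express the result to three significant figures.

From %OS = 100·exp(−πζ/√(1−ζ²)), invert to get ζ = −ln(OS)/√(π² + ln²(OS)) with OS = 0.100.
−ln 0.100 = 2.303, so ζ = 2.303/√(π² + 5.302) = 0.591.

ζ ≈ 0.591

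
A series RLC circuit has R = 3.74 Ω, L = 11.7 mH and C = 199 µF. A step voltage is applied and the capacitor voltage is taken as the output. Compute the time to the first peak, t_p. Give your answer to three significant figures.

t_p ≈ 0.00494 s

For a series RLC circuit (capacitor voltage as output), ω_n = 1/√(LC) = 1/√(11.7 mH · 199 µF) = 655 rad/s.
ζ = (R/2)·√(C/L) = (3.74/2)·√(199 µF/11.7 mH) = 0.244.
The damped frequency ω_d = ω_n√(1−ζ²) = 636 rad/s. t_p = π/ω_d = 0.00494 s.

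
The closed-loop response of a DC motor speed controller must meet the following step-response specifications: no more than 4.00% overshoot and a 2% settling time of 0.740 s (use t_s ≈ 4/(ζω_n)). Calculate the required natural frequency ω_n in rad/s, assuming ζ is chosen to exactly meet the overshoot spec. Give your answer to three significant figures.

ω_n ≈ 7.55 rad/s

From %OS = 100·exp(−πζ/√(1−ζ²)), invert to get ζ = −ln(OS)/√(π² + ln²(OS)) with OS = 0.0400.
−ln 0.0400 = 3.219, so ζ = 3.219/√(π² + 10.36) = 0.716.
Then ω_n = 4/(ζ t_s) = 4/(0.716 × 0.740) = 7.55 rad/s.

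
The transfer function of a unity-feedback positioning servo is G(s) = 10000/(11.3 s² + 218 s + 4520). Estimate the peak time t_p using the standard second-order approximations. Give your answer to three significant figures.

Dividing through by 11.3: denominator becomes s² + 19.29 s + 400.0.
So ω_n = √400.0 = 20.0 rad/s and ζ = 19.29/(2·20.0) = 0.482.
ω_d = ω_n√(1−ζ²) = 17.5 rad/s. t_p = π/ω_d = 0.179 s.

t_p ≈ 0.179 s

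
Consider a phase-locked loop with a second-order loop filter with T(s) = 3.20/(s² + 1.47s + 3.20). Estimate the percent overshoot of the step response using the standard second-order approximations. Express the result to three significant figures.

Matching coefficients with s² + 2ζω_n s + ω_n² gives ω_n² = 3.20 ⇒ ω_n = 1.79 rad/s, and ζ = 1.47/(2ω_n) = 0.411.
Overshoot: exp(−π·0.411/√(1−0.411²)) = 0.243, i.e. 24.3%.

%OS ≈ 24.3%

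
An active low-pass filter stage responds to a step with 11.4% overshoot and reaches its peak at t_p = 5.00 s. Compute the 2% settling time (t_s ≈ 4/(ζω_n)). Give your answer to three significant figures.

The overshoot fixes ζ = −ln(OS)/√(π²+ln²(OS)) = 0.569.
From t_p = π/ω_d, ω_d = π/5.00 = 0.628 rad/s, so ω_n = ω_d/√(1−ζ²) = 0.764 rad/s.
t_s ≈ 4/(ζω_n) = 4/(0.569·0.764) = 9.21 s.

t_s ≈ 9.21 s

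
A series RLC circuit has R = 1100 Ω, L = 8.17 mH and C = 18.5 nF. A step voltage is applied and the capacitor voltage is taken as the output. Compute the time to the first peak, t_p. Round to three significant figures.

For a series RLC circuit (capacitor voltage as output), ω_n = 1/√(LC) = 1/√(8.17 mH · 18.5 nF) = 81300 rad/s.
ζ = (R/2)·√(C/L) = (1100/2)·√(18.5 nF/8.17 mH) = 0.828.
The damped frequency ω_d = ω_n√(1−ζ²) = 45700 rad/s. t_p = π/ω_d = 0.0000688 s.

t_p ≈ 0.0000688 s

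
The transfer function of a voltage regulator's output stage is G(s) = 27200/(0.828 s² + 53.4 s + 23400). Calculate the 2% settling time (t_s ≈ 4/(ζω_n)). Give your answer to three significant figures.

t_s ≈ 0.124 s

Dividing through by 0.828: denominator becomes s² + 64.49 s + 28260.
So ω_n = √28260 = 168 rad/s and ζ = 64.49/(2·168) = 0.192.
t_s ≈ 4/(ζω_n) = 0.124 s.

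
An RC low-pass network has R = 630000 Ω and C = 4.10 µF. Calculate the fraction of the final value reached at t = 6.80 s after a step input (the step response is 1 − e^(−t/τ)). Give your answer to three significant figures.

y/y_∞ ≈ 0.928

τ = RC = 630000 × 4.10 µF = 2.58 s.
y(t)/y_∞ = 1 − e^(−t/τ) = 1 − e^(−6.80/2.58) = 1 − e^(−2.63) = 0.928.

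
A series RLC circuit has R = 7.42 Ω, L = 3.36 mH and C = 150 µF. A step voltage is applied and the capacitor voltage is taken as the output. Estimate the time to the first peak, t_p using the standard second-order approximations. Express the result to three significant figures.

For a series RLC circuit (capacitor voltage as output), ω_n = 1/√(LC) = 1/√(3.36 mH · 150 µF) = 1410 rad/s.
ζ = (R/2)·√(C/L) = (7.42/2)·√(150 µF/3.36 mH) = 0.784.
The damped frequency ω_d = ω_n√(1−ζ²) = 875 rad/s. t_p = π/ω_d = 0.00359 s.

t_p ≈ 0.00359 s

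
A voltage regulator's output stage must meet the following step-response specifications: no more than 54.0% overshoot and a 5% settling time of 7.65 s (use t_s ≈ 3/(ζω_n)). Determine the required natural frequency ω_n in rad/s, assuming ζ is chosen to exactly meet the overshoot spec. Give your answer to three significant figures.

Inverting the overshoot relation: ζ = |ln 0.540|/√(π² + ln²0.540) = 0.192.
Then ω_n = 3/(ζ t_s) = 3/(0.192 × 7.65) = 2.04 rad/s.

ω_n ≈ 2.04 rad/s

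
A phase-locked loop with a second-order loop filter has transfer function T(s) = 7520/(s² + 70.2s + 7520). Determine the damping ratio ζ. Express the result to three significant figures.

ζ ≈ 0.405

Matching coefficients with s² + 2ζω_n s + ω_n² gives ω_n² = 7520 ⇒ ω_n = 86.7 rad/s, and ζ = 70.2/(2ω_n) = 0.405.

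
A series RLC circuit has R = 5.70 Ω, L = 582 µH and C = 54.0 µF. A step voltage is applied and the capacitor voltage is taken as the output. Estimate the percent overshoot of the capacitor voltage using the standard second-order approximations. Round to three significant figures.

For a series RLC circuit (capacitor voltage as output), ω_n = 1/√(LC) = 1/√(582 µH · 54.0 µF) = 5640 rad/s.
ζ = (R/2)·√(C/L) = (5.70/2)·√(54.0 µF/582 µH) = 0.868.
%OS = 100 e^{−πζ/√(1−ζ²)} with ζ = 0.868 gives 0.411%.

%OS ≈ 0.411%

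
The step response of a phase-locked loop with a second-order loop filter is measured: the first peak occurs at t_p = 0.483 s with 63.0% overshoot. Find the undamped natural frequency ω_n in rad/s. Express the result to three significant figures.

From the overshoot, ζ = −ln(OS)/√(π²+ln²(OS)) = 0.146.
From t_p = π/ω_d, ω_d = π/0.483 = 6.50 rad/s, so ω_n = ω_d/√(1−ζ²) = 6.57 rad/s.

ω_n ≈ 6.57 rad/s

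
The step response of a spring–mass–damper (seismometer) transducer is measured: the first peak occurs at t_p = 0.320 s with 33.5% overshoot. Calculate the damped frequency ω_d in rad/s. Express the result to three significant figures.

ω_d ≈ 9.82 rad/s

t_p = π/ω_d, so ω_d = π/0.320 = 9.82 rad/s.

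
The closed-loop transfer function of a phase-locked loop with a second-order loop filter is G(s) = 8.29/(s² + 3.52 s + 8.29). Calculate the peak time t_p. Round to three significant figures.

Matching coefficients with s² + 2ζω_n s + ω_n² gives ω_n² = 8.29 ⇒ ω_n = 2.88 rad/s, and ζ = 3.52/(2ω_n) = 0.611.
ω_d = 2.88·√(1 − 0.611²) = 2.28 rad/s. Then t_p = π/ω_d = 1.38 s.

t_p ≈ 1.38 s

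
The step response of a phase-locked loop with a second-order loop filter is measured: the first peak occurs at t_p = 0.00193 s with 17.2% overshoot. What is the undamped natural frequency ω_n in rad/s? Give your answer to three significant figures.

ω_n ≈ 1870 rad/s

ζ from %OS: ζ = |ln 0.172|/√(π²+ln²0.172) = 0.489.
t_p = π/ω_d ⇒ ω_d = 1630 rad/s; then ω_n = ω_d/√(1−ζ²) = 1870 rad/s.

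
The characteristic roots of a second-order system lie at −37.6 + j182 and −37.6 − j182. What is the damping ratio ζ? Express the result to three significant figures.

The poles are at −σ ± jω_d with σ = 37.6 and ω_d = 182, so ω_n = √(σ²+ω_d²) = 186 rad/s and ζ = σ/ω_n = 0.202.

ζ ≈ 0.202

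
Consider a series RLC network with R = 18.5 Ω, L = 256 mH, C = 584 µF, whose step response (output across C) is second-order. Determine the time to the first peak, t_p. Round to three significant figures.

For a series RLC circuit (capacitor voltage as output), ω_n = 1/√(LC) = 1/√(256 mH · 584 µF) = 81.8 rad/s.
ζ = (R/2)·√(C/L) = (18.5/2)·√(584 µF/256 mH) = 0.442.
The damped frequency ω_d = ω_n√(1−ζ²) = 73.4 rad/s. t_p = π/ω_d = 0.0428 s.

t_p ≈ 0.0428 s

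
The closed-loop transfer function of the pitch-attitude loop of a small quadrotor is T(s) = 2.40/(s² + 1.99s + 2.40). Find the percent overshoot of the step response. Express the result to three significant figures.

Matching coefficients with s² + 2ζω_n s + ω_n² gives ω_n² = 2.40 ⇒ ω_n = 1.55 rad/s, and ζ = 1.99/(2ω_n) = 0.642.
%OS = 100·exp(−πζ/√(1−ζ²)) = 7.19%.

%OS ≈ 7.19%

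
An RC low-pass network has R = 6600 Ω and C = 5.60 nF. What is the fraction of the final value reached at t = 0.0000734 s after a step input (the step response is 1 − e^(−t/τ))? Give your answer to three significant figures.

τ = RC = 6600 × 5.60 nF = 0.0000370 s.
y(t)/y_∞ = 1 − e^(−t/τ) = 1 − e^(−0.0000734/0.0000370) = 1 − e^(−1.99) = 0.863.

y/y_∞ ≈ 0.863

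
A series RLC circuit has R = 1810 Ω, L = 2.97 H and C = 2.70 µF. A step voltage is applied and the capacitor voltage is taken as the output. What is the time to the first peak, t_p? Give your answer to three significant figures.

t_p ≈ 0.0176 s

For a series RLC circuit (capacitor voltage as output), ω_n = 1/√(LC) = 1/√(2.97 H · 2.70 µF) = 353 rad/s.
ζ = (R/2)·√(C/L) = (1810/2)·√(2.70 µF/2.97 H) = 0.863.
ω_d = 353·√(1 − 0.863²) = 178 rad/s. t_p = π/ω_d = 0.0176 s.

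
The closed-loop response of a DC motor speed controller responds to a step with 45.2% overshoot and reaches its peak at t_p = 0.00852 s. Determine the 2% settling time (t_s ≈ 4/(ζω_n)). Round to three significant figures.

t_s ≈ 0.0429 s

ζ from %OS: ζ = |ln 0.452|/√(π²+ln²0.452) = 0.245.
From t_p = π/ω_d, ω_d = π/0.00852 = 369 rad/s, so ω_n = ω_d/√(1−ζ²) = 380 rad/s.
t_s ≈ 4/(ζω_n) = 4/(0.245·380) = 0.0429 s.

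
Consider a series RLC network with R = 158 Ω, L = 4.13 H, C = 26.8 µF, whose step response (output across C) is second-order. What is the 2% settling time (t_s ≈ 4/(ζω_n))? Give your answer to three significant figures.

For a series RLC circuit (capacitor voltage as output), ω_n = 1/√(LC) = 1/√(4.13 H · 26.8 µF) = 95.1 rad/s.
ζ = (R/2)·√(C/L) = (158/2)·√(26.8 µF/4.13 H) = 0.201.
t_s ≈ 4/(ζω_n) = 0.209 s.

t_s ≈ 0.209 s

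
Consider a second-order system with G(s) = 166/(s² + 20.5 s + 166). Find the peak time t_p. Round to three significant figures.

Matching coefficients with s² + 2ζω_n s + ω_n² gives ω_n² = 166 ⇒ ω_n = 12.9 rad/s, and ζ = 20.5/(2ω_n) = 0.796.
ω_d = ω_n√(1−ζ²) = 7.81 rad/s. Then t_p = π/ω_d = 0.402 s.

t_p ≈ 0.402 s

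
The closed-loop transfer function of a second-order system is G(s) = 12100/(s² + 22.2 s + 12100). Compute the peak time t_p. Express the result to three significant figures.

ω_n = √12100 = 110 rad/s; ζ = 22.2/(2·110) = 0.101.
ω_d = ω_n√(1−ζ²) = 109 rad/s. Then t_p = π/ω_d = 0.0287 s.

t_p ≈ 0.0287 s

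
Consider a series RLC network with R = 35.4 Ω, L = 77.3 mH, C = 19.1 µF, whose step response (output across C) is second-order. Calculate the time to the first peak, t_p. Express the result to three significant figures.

t_p ≈ 0.00397 s

For a series RLC circuit (capacitor voltage as output), ω_n = 1/√(LC) = 1/√(77.3 mH · 19.1 µF) = 823 rad/s.
ζ = (R/2)·√(C/L) = (35.4/2)·√(19.1 µF/77.3 mH) = 0.278.
ω_d = ω_n√(1−ζ²) = 790 rad/s. t_p = π/ω_d = 0.00397 s.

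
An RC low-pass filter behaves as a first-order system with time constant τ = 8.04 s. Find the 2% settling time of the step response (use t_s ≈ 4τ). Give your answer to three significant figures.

t_s ≈ 32.2 s

t_s ≈ 4τ = 32.2 s.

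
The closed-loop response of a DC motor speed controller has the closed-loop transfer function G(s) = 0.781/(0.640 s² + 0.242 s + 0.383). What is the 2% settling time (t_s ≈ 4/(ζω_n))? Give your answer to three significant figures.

t_s ≈ 21.2 s

Dividing through by 0.640: denominator becomes s² + 0.3781 s + 0.5984.
So ω_n = √0.5984 = 0.774 rad/s and ζ = 0.3781/(2·0.774) = 0.244.
t_s ≈ 4/(ζω_n) = 21.2 s.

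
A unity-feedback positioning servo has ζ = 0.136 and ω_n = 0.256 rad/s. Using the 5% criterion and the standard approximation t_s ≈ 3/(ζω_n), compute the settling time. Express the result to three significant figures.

t_s ≈ 86.2 s

t_s ≈ 3/(ζω_n) = 3/(0.136 × 0.256) = 86.2 s.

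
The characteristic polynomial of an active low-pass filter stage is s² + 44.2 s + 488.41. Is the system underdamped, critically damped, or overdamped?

a² − 4b = 44.2² − 4·488.41 = 0 (repeated real root); the system is critically damped.

critically damped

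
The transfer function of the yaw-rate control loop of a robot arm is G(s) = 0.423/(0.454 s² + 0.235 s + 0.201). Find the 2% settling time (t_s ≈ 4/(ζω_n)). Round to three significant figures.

Dividing through by 0.454: denominator becomes s² + 0.5176 s + 0.4427.
So ω_n = √0.4427 = 0.665 rad/s and ζ = 0.5176/(2·0.665) = 0.389.
t_s ≈ 4/(ζω_n) = 15.5 s.

t_s ≈ 15.5 s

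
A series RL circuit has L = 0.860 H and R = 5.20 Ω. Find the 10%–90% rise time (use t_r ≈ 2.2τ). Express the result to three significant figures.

τ = L/R = 0.860/5.20 = 0.165 s.
t_r ≈ 2.2τ = 0.364 s.

t_r ≈ 0.364 s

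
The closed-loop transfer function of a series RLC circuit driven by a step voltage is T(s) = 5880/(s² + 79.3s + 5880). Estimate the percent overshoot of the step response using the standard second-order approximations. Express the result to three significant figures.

%OS ≈ 15.0%

Comparing the denominator to s² + 2ζω_n s + ω_n²: ω_n = √5880 = 76.7 rad/s, and 2ζω_n = 79.3 so ζ = 79.3/(2·76.7) = 0.517.
%OS = 100 e^{−πζ/√(1−ζ²)} with ζ = 0.517 gives 15.0%.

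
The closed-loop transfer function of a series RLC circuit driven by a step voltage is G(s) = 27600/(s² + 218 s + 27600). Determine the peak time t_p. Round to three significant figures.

ω_n = √27600 = 166 rad/s; ζ = 218/(2·166) = 0.656.
ω_d = 166·√(1 − 0.656²) = 125 rad/s. Then t_p = π/ω_d = 0.0251 s.

t_p ≈ 0.0251 s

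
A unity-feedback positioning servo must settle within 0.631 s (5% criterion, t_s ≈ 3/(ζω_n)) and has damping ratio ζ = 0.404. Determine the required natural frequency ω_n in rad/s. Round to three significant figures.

Rearranging t_s ≈ 3/(ζω_n) gives ω_n = 3/(ζ·t_s) = 3/(0.404 × 0.631) = 11.8 rad/s.

ω_n ≈ 11.8 rad/s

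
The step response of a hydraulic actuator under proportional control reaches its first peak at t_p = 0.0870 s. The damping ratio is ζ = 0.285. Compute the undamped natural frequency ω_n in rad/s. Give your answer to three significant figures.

ω_n ≈ 37.7 rad/s

Peak time t_p = π/ω_d, so ω_d = π/t_p = π/0.0870 = 36.1 rad/s.
ω_n = ω_d/√(1−ζ²) = 36.1/√0.919 = 37.7 rad/s.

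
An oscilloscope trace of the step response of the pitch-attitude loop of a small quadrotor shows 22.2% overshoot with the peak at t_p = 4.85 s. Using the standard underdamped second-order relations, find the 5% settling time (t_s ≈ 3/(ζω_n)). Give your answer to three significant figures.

The overshoot fixes ζ = −ln(OS)/√(π²+ln²(OS)) = 0.432.
t_p = π/ω_d ⇒ ω_d = 0.648 rad/s; then ω_n = ω_d/√(1−ζ²) = 0.718 rad/s.
t_s ≈ 3/(ζω_n) = 3/(0.432·0.718) = 9.67 s.

t_s ≈ 9.67 s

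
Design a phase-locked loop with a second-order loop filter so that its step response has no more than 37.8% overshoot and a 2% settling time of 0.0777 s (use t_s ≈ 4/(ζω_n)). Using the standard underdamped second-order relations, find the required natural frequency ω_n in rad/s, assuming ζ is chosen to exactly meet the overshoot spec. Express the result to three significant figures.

Inverting the overshoot relation: ζ = |ln 0.378|/√(π² + ln²0.378) = 0.296.
From t_s ≈ 4/(ζω_n): ω_n = 4/(ζ·t_s) = 4/(0.296·0.0777) = 174 rad/s.

ω_n ≈ 174 rad/s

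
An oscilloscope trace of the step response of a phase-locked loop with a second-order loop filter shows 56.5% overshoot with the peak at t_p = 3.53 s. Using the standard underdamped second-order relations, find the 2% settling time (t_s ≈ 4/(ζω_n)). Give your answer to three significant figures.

From the overshoot, ζ = −ln(OS)/√(π²+ln²(OS)) = 0.179.
t_p = π/ω_d ⇒ ω_d = 0.890 rad/s; then ω_n = ω_d/√(1−ζ²) = 0.905 rad/s.
t_s ≈ 4/(ζω_n) = 4/(0.179·0.905) = 24.7 s.

t_s ≈ 24.7 s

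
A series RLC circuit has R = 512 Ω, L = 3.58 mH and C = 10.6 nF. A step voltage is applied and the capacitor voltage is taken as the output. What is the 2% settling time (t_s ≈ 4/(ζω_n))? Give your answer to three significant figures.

t_s ≈ 0.0000559 s

For a series RLC circuit (capacitor voltage as output), ω_n = 1/√(LC) = 1/√(3.58 mH · 10.6 nF) = 162000 rad/s.
ζ = (R/2)·√(C/L) = (512/2)·√(10.6 nF/3.58 mH) = 0.441.
t_s ≈ 4/(ζω_n) = 0.0000559 s.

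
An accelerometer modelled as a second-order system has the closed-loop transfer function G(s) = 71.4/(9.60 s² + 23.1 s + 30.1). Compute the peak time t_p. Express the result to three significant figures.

Dividing through by 9.60: denominator becomes s² + 2.406 s + 3.135.
So ω_n = √3.135 = 1.77 rad/s and ζ = 2.406/(2·1.77) = 0.679.
ω_d = 1.77·√(1 − 0.679²) = 1.30 rad/s. t_p = π/ω_d = 2.42 s.

t_p ≈ 2.42 s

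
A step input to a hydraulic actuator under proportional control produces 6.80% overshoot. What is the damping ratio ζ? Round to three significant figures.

ζ = −ln(OS)/√(π² + (ln OS)²). With OS = 0.0680, ln OS = −2.688 and ζ = 2.688/4.135 = 0.650.

ζ ≈ 0.650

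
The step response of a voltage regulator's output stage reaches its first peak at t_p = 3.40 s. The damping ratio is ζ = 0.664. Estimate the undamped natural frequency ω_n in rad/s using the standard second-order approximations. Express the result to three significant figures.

ω_n ≈ 1.24 rad/s

Peak time t_p = π/ω_d, so ω_d = π/t_p = π/3.40 = 0.924 rad/s.
ω_n = ω_d/√(1−ζ²) = 0.924/√0.559 = 1.24 rad/s.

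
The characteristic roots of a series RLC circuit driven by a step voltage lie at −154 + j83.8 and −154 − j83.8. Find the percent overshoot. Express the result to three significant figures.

%OS ≈ 0.311%

|pole| = ω_n = √(154² + 83.8²) = 175 rad/s; ζ = cos θ = σ/ω_n = 0.878.
%OS = 100·exp(−πζ/√(1−ζ²)) = 0.311%.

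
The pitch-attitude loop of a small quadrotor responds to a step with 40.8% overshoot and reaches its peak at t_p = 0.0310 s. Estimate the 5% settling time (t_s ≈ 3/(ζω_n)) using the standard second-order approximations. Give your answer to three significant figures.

t_s ≈ 0.104 s

From the overshoot, ζ = −ln(OS)/√(π²+ln²(OS)) = 0.274.
t_p = π/ω_d ⇒ ω_d = 101 rad/s; then ω_n = ω_d/√(1−ζ²) = 105 rad/s.
t_s ≈ 3/(ζω_n) = 3/(0.274·105) = 0.104 s.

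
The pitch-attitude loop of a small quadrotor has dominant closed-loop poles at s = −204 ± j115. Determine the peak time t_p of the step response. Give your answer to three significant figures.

t_p = π/ω_d with ω_d = 115 (the imaginary part), so t_p = 0.0273 s.

t_p ≈ 0.0273 s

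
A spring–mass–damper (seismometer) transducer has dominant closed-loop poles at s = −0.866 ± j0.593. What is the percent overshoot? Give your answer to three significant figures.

With σ = 0.866, ω_d = 0.593: ω_n = √(σ²+ω_d²) = 1.05 rad/s, ζ = σ/ω_n = 0.825.
%OS = 100 e^{−πζ/√(1−ζ²)} with ζ = 0.825 gives 1.02%.

%OS ≈ 1.02%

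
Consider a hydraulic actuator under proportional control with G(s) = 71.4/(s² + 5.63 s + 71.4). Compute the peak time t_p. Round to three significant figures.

t_p ≈ 0.394 s

ω_n = √71.4 = 8.45 rad/s; ζ = 5.63/(2·8.45) = 0.333.
The damped frequency ω_d = ω_n√(1−ζ²) = 7.97 rad/s. Then t_p = π/ω_d = 0.394 s.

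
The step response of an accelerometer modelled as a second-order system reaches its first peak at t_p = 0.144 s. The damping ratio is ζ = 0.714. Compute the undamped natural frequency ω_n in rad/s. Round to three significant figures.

Peak time t_p = π/ω_d, so ω_d = π/t_p = π/0.144 = 21.8 rad/s.
ω_n = ω_d/√(1−ζ²) = 21.8/√0.490 = 31.2 rad/s.

ω_n ≈ 31.2 rad/s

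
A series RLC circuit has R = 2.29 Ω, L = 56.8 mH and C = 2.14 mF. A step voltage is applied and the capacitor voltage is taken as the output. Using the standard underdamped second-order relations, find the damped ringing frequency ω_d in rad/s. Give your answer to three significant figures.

For a series RLC circuit (capacitor voltage as output), ω_n = 1/√(LC) = 1/√(56.8 mH · 2.14 mF) = 90.7 rad/s.
ζ = (R/2)·√(C/L) = (2.29/2)·√(2.14 mF/56.8 mH) = 0.222.
The damped frequency ω_d = ω_n√(1−ζ²) = 88.4 rad/s.

ω_d ≈ 88.4 rad/s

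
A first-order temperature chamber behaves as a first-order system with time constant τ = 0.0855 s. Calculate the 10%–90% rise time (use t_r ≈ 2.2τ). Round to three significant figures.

t_r ≈ 2.2τ = 0.188 s.

t_r ≈ 0.188 s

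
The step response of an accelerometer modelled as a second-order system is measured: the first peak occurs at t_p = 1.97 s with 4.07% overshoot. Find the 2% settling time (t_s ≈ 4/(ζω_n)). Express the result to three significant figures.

The overshoot fixes ζ = −ln(OS)/√(π²+ln²(OS)) = 0.714.
t_p = π/ω_d ⇒ ω_d = 1.59 rad/s; then ω_n = ω_d/√(1−ζ²) = 2.28 rad/s.
t_s ≈ 4/(ζω_n) = 4/(0.714·2.28) = 2.46 s.

t_s ≈ 2.46 s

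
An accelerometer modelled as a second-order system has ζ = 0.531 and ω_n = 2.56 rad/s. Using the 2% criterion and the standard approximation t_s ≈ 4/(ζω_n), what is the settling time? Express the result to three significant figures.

t_s ≈ 4/(ζω_n) = 4/(0.531 × 2.56) = 2.94 s.

t_s ≈ 2.94 s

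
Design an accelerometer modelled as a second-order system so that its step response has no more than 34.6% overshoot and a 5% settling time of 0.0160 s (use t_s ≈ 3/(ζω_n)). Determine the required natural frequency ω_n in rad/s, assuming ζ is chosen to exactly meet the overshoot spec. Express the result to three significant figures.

From %OS = 100·exp(−πζ/√(1−ζ²)), invert to get ζ = −ln(OS)/√(π² + ln²(OS)) with OS = 0.346.
−ln 0.346 = 1.061, so ζ = 1.061/√(π² + 1.126) = 0.320.
Then ω_n = 3/(ζ t_s) = 3/(0.320 × 0.0160) = 586 rad/s.

ω_n ≈ 586 rad/s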